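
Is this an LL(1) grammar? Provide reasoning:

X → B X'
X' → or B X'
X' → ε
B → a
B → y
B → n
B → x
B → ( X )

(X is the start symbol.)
Relevant sets:
  FOLLOW(X') = { $, ')' }

For X':
  PREDICT(X' → or B X') = { 'or' }
  PREDICT(X' → ε) = { $, ')' }
For B:
  PREDICT(B → a) = { 'a' }
  PREDICT(B → y) = { 'y' }
  PREDICT(B → n) = { 'n' }
  PREDICT(B → x) = { 'x' }
  PREDICT(B → '(' X ')') = { '(' }
X has a single production, so nothing to check there.

All predict sets are disjoint. The grammar IS LL(1).

Answer: Yes, the grammar is LL(1).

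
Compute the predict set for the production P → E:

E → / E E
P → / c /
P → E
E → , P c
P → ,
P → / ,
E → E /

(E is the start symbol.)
PREDICT(P → E) = (FIRST(RHS) \ {ε}) ∪ (FOLLOW(P) if ε ∈ FIRST(RHS), i.e. RHS ⇒* ε)
FIRST(E) = { ',', '/' }
FIRST(E) = { ',', '/' }
ε ∉ FIRST(E), so FOLLOW(P) is not added.
PREDICT(P → E) = { ',', '/' }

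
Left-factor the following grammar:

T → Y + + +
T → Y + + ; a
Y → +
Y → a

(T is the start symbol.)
Left-factoring transforms A → αβ₁ | αβ₂ into A → αA' and A' → β₁ | β₂
(α is the longest common prefix among the alternatives). Repeat until
no nonterminal has two alternatives with a common prefix.

Round 1: T has alternatives sharing prefix 'Y + +'. Introduce T': T → Y + + T'
  Add: T' → +
  Add: T' → ; a

No remaining common prefixes — done.

Resulting grammar:
T → Y + + T'
T' → +
T' → ; a
Y → +
Y → a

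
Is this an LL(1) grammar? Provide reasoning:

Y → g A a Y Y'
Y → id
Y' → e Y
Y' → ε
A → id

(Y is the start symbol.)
Relevant sets:
  FOLLOW(Y') = { $, 'e' }

For Y:
  PREDICT(Y → g A a Y Y') = { 'g' }
  PREDICT(Y → id) = { 'id' }
For Y':
  PREDICT(Y' → e Y) = { 'e' }
  PREDICT(Y' → ε) = { $, 'e' }
A has a single production, so nothing to check there.

Conflict found: Predict set conflict for Y': { 'e' }
The grammar is NOT LL(1).

Answer: No. Predict set conflict for Y': { 'e' }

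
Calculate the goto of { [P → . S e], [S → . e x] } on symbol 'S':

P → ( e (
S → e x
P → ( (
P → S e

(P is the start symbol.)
{ [P → S . e] }

GOTO(I, 'S') = CLOSURE({ [A → αX.β] : [A → α.Xβ] ∈ I, X = 'S' })

Items with dot before 'S', with the dot advanced:
  [P → . S e] → [P → S . e]
Closure adds nothing (no advanced item has the dot before a non-terminal).

GOTO = { [P → S . e] }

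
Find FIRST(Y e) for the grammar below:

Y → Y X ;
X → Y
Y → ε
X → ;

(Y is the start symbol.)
{ ';', 'e' }

FIRST sets of the non-terminals involved (from the grammar, by fixed-point iteration):
  FIRST(Y) = { ';', ε }

To compute FIRST(Y e), process the symbols left to right:
Symbol Y is a non-terminal. Add FIRST(Y) \ {ε} = { ';' }
Y is nullable (ε ∈ FIRST(Y)), continue to the next symbol.
Symbol e is a terminal. Add 'e' and stop.
FIRST(Y e) = { ';', 'e' }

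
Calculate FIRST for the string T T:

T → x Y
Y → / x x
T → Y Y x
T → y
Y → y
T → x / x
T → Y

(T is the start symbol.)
FIRST sets of the non-terminals involved (from the grammar, by fixed-point iteration):
  FIRST(T) = { '/', 'x', 'y' }

To compute FIRST(T T), process the symbols left to right:
Symbol T is a non-terminal. Add FIRST(T) \ {ε} = { '/', 'x', 'y' }
T is not nullable (ε ∉ FIRST(T)), so stop here.
FIRST(T T) = { '/', 'x', 'y' }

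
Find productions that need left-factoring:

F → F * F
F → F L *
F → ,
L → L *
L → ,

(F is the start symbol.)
Left-factoring is needed when two productions for the same non-terminal
share a common prefix on the right-hand side.

Productions for F:
  F → F * F
  F → F L *
  F → ,
Productions for L:
  L → L *
  L → ,

Found common prefix 'F' in productions for F

Answer: Yes, F has productions with common prefix 'F'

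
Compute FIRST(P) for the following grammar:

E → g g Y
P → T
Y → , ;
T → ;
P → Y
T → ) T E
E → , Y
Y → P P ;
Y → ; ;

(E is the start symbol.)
{ ')', ',', ';' }

To compute FIRST(P), examine every production with P on the left-hand side, reading each right-hand side left to right until a non-nullable symbol is reached.

FIRST sets of the other non-terminals involved (by the same procedure, iterated to a fixed point):
  FIRST(T) = { ')', ';' }
  FIRST(Y) = { ')', ',', ';' }

From P → T:
  - T is a non-terminal: add FIRST(T) \ {ε} = { ')', ';' }
    T is not nullable, so stop
From P → Y:
  - Y is a non-terminal: add FIRST(Y) \ {ε} = { ')', ',', ';' }
    Y is not nullable, so stop

Collecting: FIRST(P) = { ')', ',', ';' }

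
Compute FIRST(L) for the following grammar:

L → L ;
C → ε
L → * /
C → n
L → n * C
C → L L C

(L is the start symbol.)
{ '*', 'n' }

To compute FIRST(L), examine every production with L on the left-hand side, reading each right-hand side left to right until a non-nullable symbol is reached.

From L → L ;:
  - L is the symbol being defined: contributes nothing new
    L is not nullable, so stop
From L → * /:
  - '*' is a terminal: add '*' and stop
From L → n * C:
  - n is a terminal: add 'n' and stop

Collecting: FIRST(L) = { '*', 'n' }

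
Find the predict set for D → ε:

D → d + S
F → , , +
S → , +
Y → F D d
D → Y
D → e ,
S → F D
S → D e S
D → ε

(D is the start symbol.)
PREDICT(D → ε) = (FIRST(RHS) \ {ε}) ∪ (FOLLOW(D) if ε ∈ FIRST(RHS), i.e. RHS ⇒* ε)
The right-hand side is ε (FIRST(ε) = { ε }), so the predict set is FOLLOW(D) = { $, 'd', 'e' }
PREDICT(D → ε) = { $, 'd', 'e' }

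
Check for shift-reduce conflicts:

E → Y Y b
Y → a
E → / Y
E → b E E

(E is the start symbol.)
No shift-reduce conflicts

A shift-reduce conflict occurs when an LR(0) state has both:
  - a complete (reduce) item [A → α .] (dot at the end), and
  - a shift item [B → β . c γ] (dot before a terminal).

Augment with E' → E and build the canonical LR(0) collection (I0 = CLOSURE({[E' → . E]}), then GOTO on every symbol after a dot until no new states appear). It has 11 states:
  I0: { [E → . / Y], [E → . Y Y b], [E → . b E E], [E' → . E], [Y → . a] }  — shift
  I1: { [E → / . Y], [Y → . a] }  — shift
  I2: { [E' → E .] }  — accept
  I3: { [E → Y . Y b], [Y → . a] }  — shift
  I4: { [Y → a .] }  — reduce
  I5: { [E → . / Y], [E → . Y Y b], [E → . b E E], [E → b . E E], [Y → . a] }  — shift
  I6: { [E → . / Y], [E → . Y Y b], [E → . b E E], [E → b E . E], [Y → . a] }  — shift
  I7: { [E → b E E .] }  — reduce
  I8: { [E → Y Y . b] }  — shift
  I9: { [E → Y Y b .] }  — reduce
  I10: { [E → / Y .] }  — reduce

No state contains both a complete item and a shift item.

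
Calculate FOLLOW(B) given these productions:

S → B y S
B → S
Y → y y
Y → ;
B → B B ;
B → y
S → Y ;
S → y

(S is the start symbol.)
{ ';', 'y' }

In S → B y S: B is followed by y S, add FIRST(y S) \ {ε} = { 'y' }
In B → B B ;: B is followed by B ';', add FIRST(B ';') \ {ε} = { ';', 'y' }
In B → B B ;: B is followed by ';', add FIRST(';') \ {ε} = { ';' }

Taking the union: FOLLOW(B) = { ';', 'y' }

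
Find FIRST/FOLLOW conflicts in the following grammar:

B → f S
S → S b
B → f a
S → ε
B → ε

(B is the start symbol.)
Nullable non-terminals: B, S.
FIRST sets used below: FIRST(S) = { 'b', ε }

B: nullable alternative(s) B → ε; FOLLOW(B) = { $ }
  B → f S: FIRST \ {ε} = { 'f' } — disjoint from FOLLOW(B)
  B → f a: FIRST \ {ε} = { 'f' } — disjoint from FOLLOW(B)
  B → ε: FIRST \ {ε} = { } — this is the only nullable alternative, skip

S: nullable alternative(s) S → ε; FOLLOW(S) = { $, 'b' }
  S → S b: FIRST \ {ε} = { 'b' } — overlaps FOLLOW(S) on { 'b' }: CONFLICT
  S → ε: FIRST \ {ε} = { } — this is the only nullable alternative, skip

So the grammar has 1 FIRST/FOLLOW conflict (marked CONFLICT above).

Answer: Yes. S → S b with FOLLOW(S) on { 'b' }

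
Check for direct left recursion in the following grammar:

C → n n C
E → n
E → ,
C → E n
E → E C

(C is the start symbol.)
Yes, E is left-recursive

Direct left recursion occurs when N → N α for some non-terminal N (the right-hand side begins with the left-hand side itself).

C → n n C: starts with n
E → n: starts with n
E → ,: starts with ','
C → E n: starts with E
E → E C: LEFT RECURSIVE (starts with E)

The grammar has direct left recursion on: E.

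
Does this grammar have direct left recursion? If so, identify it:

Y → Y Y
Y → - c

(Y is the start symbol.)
Direct left recursion occurs when N → N α for some non-terminal N (the right-hand side begins with the left-hand side itself).

Y → Y Y: LEFT RECURSIVE (starts with Y)
Y → - c: starts with '-'

The grammar has direct left recursion on: Y.

Answer: Yes, Y is left-recursive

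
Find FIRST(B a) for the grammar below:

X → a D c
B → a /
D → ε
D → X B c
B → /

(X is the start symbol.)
FIRST sets of the non-terminals involved (from the grammar, by fixed-point iteration):
  FIRST(B) = { '/', 'a' }

To compute FIRST(B a), process the symbols left to right:
Symbol B is a non-terminal. Add FIRST(B) \ {ε} = { '/', 'a' }
B is not nullable (ε ∉ FIRST(B)), so stop here.
FIRST(B a) = { '/', 'a' }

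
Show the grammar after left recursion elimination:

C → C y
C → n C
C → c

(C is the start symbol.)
C → n C C'
C → c C'
C' → y C'
C' → ε

C is directly left-recursive. The standard transformation for
  A → A α₁ | ... | A α_m | β₁ | ... | β_n
is
  A  → β₁ A' | ... | β_n A'
  A' → α₁ A' | ... | α_m A' | ε

C → n C becomes C → n C C'
C → c becomes C → c C'
C → C y becomes C' → y C'
Add C' → ε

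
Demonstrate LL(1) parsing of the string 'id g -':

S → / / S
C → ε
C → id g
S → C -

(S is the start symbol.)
LL(1) parsing maintains a stack (initially the start symbol over $) and the input. At each step: if the stack top is a terminal, match it against the current input token; if it is a non-terminal N, replace it with the RHS of M[N, lookahead] (the unique production whose predict set contains the lookahead).

Stack is shown with the top on the left.

Stack     Input     Action
--------------------------
S $       id g - $  output S → C -
C - $     id g - $  output C → id g
id g - $  id g - $  match 'id'
g - $     g - $     match 'g'
- $       - $       match '-'
$         $         accept

The string is accepted.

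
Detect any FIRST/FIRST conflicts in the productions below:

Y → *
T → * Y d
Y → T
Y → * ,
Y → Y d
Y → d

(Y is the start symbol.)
A FIRST/FIRST conflict occurs when two productions N → α and N → β for the same non-terminal have FIRST(α) ∩ FIRST(β) ≠ ∅ (with ε ∈ FIRST of a nullable right-hand side, so two nullable alternatives also conflict).

FIRST sets of the non-terminals at (or reachable through a nullable prefix from) the front of some alternative:
  FIRST(T) = { '*' }
  FIRST(Y) = { '*', 'd' }

Productions for Y:
  Y → *: FIRST = { '*' }
  Y → T: FIRST = { '*' }
  Y → * ,: FIRST = { '*' }
  Y → Y d: FIRST = { '*', 'd' }
  Y → d: FIRST = { 'd' }
T has only one production, so no FIRST/FIRST conflict is possible there.

Conflict for Y: Y → * and Y → T
  Overlap: { '*' }
Conflict for Y: Y → * and Y → * ,
  Overlap: { '*' }
Conflict for Y: Y → * and Y → Y d
  Overlap: { '*' }
Conflict for Y: Y → T and Y → * ,
  Overlap: { '*' }
Conflict for Y: Y → T and Y → Y d
  Overlap: { '*' }
Conflict for Y: Y → * , and Y → Y d
  Overlap: { '*' }
Conflict for Y: Y → Y d and Y → d
  Overlap: { 'd' }

Answer: Yes. Y → '*' / Y → T on { '*' }; Y → '*' / Y → '*' ',' on { '*' }; Y → '*' / Y → Y d on { '*' }; Y → T / Y → '*' ',' on { '*' }; Y → T / Y → Y d on { '*' }; Y → '*' ',' / Y → Y d on { '*' }; Y → Y d / Y → d on { 'd' }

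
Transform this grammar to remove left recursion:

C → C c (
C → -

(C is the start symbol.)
C is directly left-recursive. The standard transformation for
  A → A α₁ | ... | A α_m | β₁ | ... | β_n
is
  A  → β₁ A' | ... | β_n A'
  A' → α₁ A' | ... | α_m A' | ε

C → - becomes C → - C'
C → C c ( becomes C' → c ( C'
Add C' → ε

Resulting grammar:
C → - C'
C' → c ( C'
C' → ε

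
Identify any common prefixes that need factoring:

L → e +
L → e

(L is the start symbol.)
Left-factoring is needed when two productions for the same non-terminal
share a common prefix on the right-hand side.

Productions for L:
  L → e +
  L → e

Found common prefix 'e' in productions for L

Answer: Yes, L has productions with common prefix 'e'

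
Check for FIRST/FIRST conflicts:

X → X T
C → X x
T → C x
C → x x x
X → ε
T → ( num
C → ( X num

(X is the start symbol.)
Yes. C → X x / C → x x x on { 'x' }; C → X x / C → '(' X num on { '(' }; T → C x / T → '(' num on { '(' }

A FIRST/FIRST conflict occurs when two productions N → α and N → β for the same non-terminal have FIRST(α) ∩ FIRST(β) ≠ ∅ (with ε ∈ FIRST of a nullable right-hand side, so two nullable alternatives also conflict).

FIRST sets of the non-terminals at (or reachable through a nullable prefix from) the front of some alternative:
  FIRST(X) = { '(', 'x', ε }
  FIRST(T) = { '(', 'x' }
  FIRST(C) = { '(', 'x' }

Productions for X:
  X → X T: FIRST = { '(', 'x' }
  X → ε: FIRST = { ε }
Productions for C:
  C → X x: FIRST = { '(', 'x' }
  C → x x x: FIRST = { 'x' }
  C → ( X num: FIRST = { '(' }
Productions for T:
  T → C x: FIRST = { '(', 'x' }
  T → ( num: FIRST = { '(' }

Conflict for C: C → X x and C → x x x
  Overlap: { 'x' }
Conflict for C: C → X x and C → ( X num
  Overlap: { '(' }
Conflict for T: T → C x and T → ( num
  Overlap: { '(' }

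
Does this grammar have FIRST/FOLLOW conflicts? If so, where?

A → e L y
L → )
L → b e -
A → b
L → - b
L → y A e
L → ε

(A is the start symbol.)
Nullable non-terminals: L.

L: nullable alternative(s) L → ε; FOLLOW(L) = { 'y' }
  L → ): FIRST \ {ε} = { ')' } — disjoint from FOLLOW(L)
  L → b e -: FIRST \ {ε} = { 'b' } — disjoint from FOLLOW(L)
  L → - b: FIRST \ {ε} = { '-' } — disjoint from FOLLOW(L)
  L → y A e: FIRST \ {ε} = { 'y' } — overlaps FOLLOW(L) on { 'y' }: CONFLICT
  L → ε: FIRST \ {ε} = { } — this is the only nullable alternative, skip

A has no nullable alternative, so no FIRST/FOLLOW check is needed there.

So the grammar has 1 FIRST/FOLLOW conflict (marked CONFLICT above).

Answer: Yes. L → y A e with FOLLOW(L) on { 'y' }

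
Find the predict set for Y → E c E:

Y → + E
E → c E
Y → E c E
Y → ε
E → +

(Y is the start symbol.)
{ '+', 'c' }

PREDICT(Y → E c E) = (FIRST(RHS) \ {ε}) ∪ (FOLLOW(Y) if ε ∈ FIRST(RHS), i.e. RHS ⇒* ε)
FIRST(E) = { '+', 'c' }
FIRST(E c E) = { '+', 'c' }
ε ∉ FIRST(E c E), so FOLLOW(Y) is not added.
PREDICT(Y → E c E) = { '+', 'c' }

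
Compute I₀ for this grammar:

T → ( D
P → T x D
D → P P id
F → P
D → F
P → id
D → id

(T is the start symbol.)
First, augment the grammar with T' → T
I₀ = CLOSURE({ [T' → . T] }):
  [T' → . T] has the dot before T: add [T → . ( D]
No further items can be added.

I₀ = { [T → . ( D], [T' → . T] }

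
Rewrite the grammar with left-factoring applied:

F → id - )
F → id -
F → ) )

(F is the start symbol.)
F → id - F'
F' → )
F' → ε
F → ) )

Left-factoring transforms A → αβ₁ | αβ₂ into A → αA' and A' → β₁ | β₂
(α is the longest common prefix among the alternatives). Repeat until
no nonterminal has two alternatives with a common prefix.

Round 1: F has alternatives sharing prefix 'id -'. Introduce F': F → id - F'
  Add: F' → )
  Add: F' → ε

No remaining common prefixes — done.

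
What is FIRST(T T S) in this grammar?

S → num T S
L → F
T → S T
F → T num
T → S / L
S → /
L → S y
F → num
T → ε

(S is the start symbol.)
FIRST sets of the non-terminals involved (from the grammar, by fixed-point iteration):
  FIRST(T) = { '/', 'num', ε }
  FIRST(S) = { '/', 'num' }

To compute FIRST(T T S), process the symbols left to right:
Symbol T is a non-terminal. Add FIRST(T) \ {ε} = { '/', 'num' }
T is nullable (ε ∈ FIRST(T)), continue to the next symbol.
Symbol T is a non-terminal. Add FIRST(T) \ {ε} = { '/', 'num' }
T is nullable (ε ∈ FIRST(T)), continue to the next symbol.
Symbol S is a non-terminal. Add FIRST(S) \ {ε} = { '/', 'num' }
S is not nullable (ε ∉ FIRST(S)), so stop here.
FIRST(T T S) = { '/', 'num' }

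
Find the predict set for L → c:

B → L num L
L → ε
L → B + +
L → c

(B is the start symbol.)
PREDICT(L → c) = (FIRST(RHS) \ {ε}) ∪ (FOLLOW(L) if ε ∈ FIRST(RHS), i.e. RHS ⇒* ε)
FIRST(c) = { 'c' }
ε ∉ FIRST(c), so FOLLOW(L) is not added.
PREDICT(L → c) = { 'c' }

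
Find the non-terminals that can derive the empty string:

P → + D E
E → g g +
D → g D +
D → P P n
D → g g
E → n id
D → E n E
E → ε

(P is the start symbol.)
ε-productions: E → ε
So E is immediately nullable.
No further non-terminal can be added: every production for the remaining non-terminals contains a terminal or a non-nullable non-terminal.
Nullable = { 'E' }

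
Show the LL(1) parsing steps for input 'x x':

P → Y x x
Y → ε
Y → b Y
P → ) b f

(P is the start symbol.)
Stack is shown with the top on the left.

Stack    Input  Action
----------------------
P $      x x $  output P → Y x x
Y x x $  x x $  output Y → ε
x x $    x x $  match 'x'
x $      x $    match 'x'
$        $      accept

The string is accepted.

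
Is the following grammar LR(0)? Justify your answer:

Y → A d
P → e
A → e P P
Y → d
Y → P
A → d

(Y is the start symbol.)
A grammar is LR(0) if no state in the canonical LR(0) collection has:
  - both a shift item (dot before a terminal) and a complete item (shift-reduce conflict), or
  - two or more complete items (reduce-reduce conflict; the accept item [Y' → Y .] counts as a complete item here).

Augment with Y' → Y and build the canonical LR(0) collection (I0 = CLOSURE({[Y' → . Y]}), then GOTO on every symbol after a dot until no new states appear). It has 10 states:
  I0: { [A → . d], [A → . e P P], [P → . e], [Y → . A d], [Y → . P], [Y → . d], [Y' → . Y] }  — shift
  I1: { [Y → A . d] }  — shift
  I2: { [Y → P .] }  — reduce
  I3: { [Y' → Y .] }  — accept
  I4: { [A → d .], [Y → d .] }  — 2 reduces
  I5: { [A → e . P P], [P → . e], [P → e .] }  — shift, reduce
  I6: { [A → e P . P], [P → . e] }  — shift
  I7: { [P → e .] }  — reduce
  I8: { [A → e P P .] }  — reduce
  I9: { [Y → A d .] }  — reduce

Conflict in state I4:
  Reduce-reduce conflict: [A → d .] and [Y → d .]
So the grammar is NOT LR(0).

Answer: No. Reduce-reduce conflict: [A → d .] and [Y → d .]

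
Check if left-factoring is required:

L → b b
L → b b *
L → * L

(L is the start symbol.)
Yes, L has productions with common prefix 'b b'

Left-factoring is needed when two productions for the same non-terminal
share a common prefix on the right-hand side.

Productions for L:
  L → b b
  L → b b *
  L → * L

Found common prefix 'b b' in productions for L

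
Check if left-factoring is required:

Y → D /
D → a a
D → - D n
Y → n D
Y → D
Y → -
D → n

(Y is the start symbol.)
Left-factoring is needed when two productions for the same non-terminal
share a common prefix on the right-hand side.

Productions for Y:
  Y → D /
  Y → n D
  Y → D
  Y → -
Productions for D:
  D → a a
  D → - D n
  D → n

Found common prefix 'D' in productions for Y

Answer: Yes, Y has productions with common prefix 'D'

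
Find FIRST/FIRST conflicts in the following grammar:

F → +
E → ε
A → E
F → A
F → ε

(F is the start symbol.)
A FIRST/FIRST conflict occurs when two productions N → α and N → β for the same non-terminal have FIRST(α) ∩ FIRST(β) ≠ ∅ (with ε ∈ FIRST of a nullable right-hand side, so two nullable alternatives also conflict).

FIRST sets of the non-terminals at (or reachable through a nullable prefix from) the front of some alternative:
  FIRST(A) = { ε }

Productions for F:
  F → +: FIRST = { '+' }
  F → A: FIRST = { ε }
  F → ε: FIRST = { ε }
E, A have only one production, so no FIRST/FIRST conflict is possible there.

Conflict for F: F → A and F → ε
  Overlap: { ε }

Answer: Yes. F → A / F → ε on { ε }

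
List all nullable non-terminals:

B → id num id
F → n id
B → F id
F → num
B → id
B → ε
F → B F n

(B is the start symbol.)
{ 'B' }

A non-terminal is nullable if it can derive ε (the empty string): either it has an ε-production, or it has a production whose right-hand side consists entirely of nullable non-terminals.

ε-productions: B → ε
So B is immediately nullable.
No further non-terminal can be added: every production for the remaining non-terminals contains a terminal or a non-nullable non-terminal.
Nullable = { 'B' }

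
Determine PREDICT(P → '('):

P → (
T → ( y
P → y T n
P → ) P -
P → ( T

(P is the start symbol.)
{ '(' }

PREDICT(P → '(') = (FIRST(RHS) \ {ε}) ∪ (FOLLOW(P) if ε ∈ FIRST(RHS), i.e. RHS ⇒* ε)
FIRST('(') = { '(' }
ε ∉ FIRST('('), so FOLLOW(P) is not added.
PREDICT(P → '(') = { '(' }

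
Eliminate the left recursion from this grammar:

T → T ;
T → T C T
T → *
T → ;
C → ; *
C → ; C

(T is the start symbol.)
T → * T'
T → ; T'
T' → ; T'
T' → C T T'
T' → ε
C → ; *
C → ; C

T is directly left-recursive. The standard transformation for
  A → A α₁ | ... | A α_m | β₁ | ... | β_n
is
  A  → β₁ A' | ... | β_n A'
  A' → α₁ A' | ... | α_m A' | ε

T → * becomes T → * T'
T → ; becomes T → ; T'
T → T ; becomes T' → ; T'
T → T C T becomes T' → C T T'
Add T' → ε

Productions for other non-terminals are unchanged:
  C → ; *
  C → ; C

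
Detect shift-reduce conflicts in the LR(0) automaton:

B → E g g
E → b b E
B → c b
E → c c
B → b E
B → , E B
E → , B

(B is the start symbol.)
No shift-reduce conflicts

Augment with B' → B and build the canonical LR(0) collection (I0 = CLOSURE({[B' → . B]}), then GOTO on every symbol after a dot until no new states appear). It has 18 states:
  I0: { [B → . , E B], [B → . E g g], [B → . b E], [B → . c b], [B' → . B], [E → . , B], [E → . b b E], [E → . c c] }  — shift
  I1: { [B → , . E B], [B → . , E B], [B → . E g g], [B → . b E], [B → . c b], [E → , . B], [E → . , B], [E → . b b E], [E → . c c] }  — shift
  I2: { [B' → B .] }  — accept
  I3: { [B → E . g g] }  — shift
  I4: { [B → b . E], [E → . , B], [E → . b b E], [E → . c c], [E → b . b E] }  — shift
  I5: { [B → c . b], [E → c . c] }  — shift
  I6: { [B → c b .] }  — reduce
  I7: { [E → c c .] }  — reduce
  I8: { [B → . , E B], [B → . E g g], [B → . b E], [B → . c b], [E → , . B], [E → . , B], [E → . b b E], [E → . c c] }  — shift
  I9: { [B → b E .] }  — reduce
  I10: { [E → . , B], [E → . b b E], [E → . c c], [E → b . b E], [E → b b . E] }  — shift
  I11: { [E → c . c] }  — shift
  I12: { [E → b b E .] }  — reduce
  I13: { [E → , B .] }  — reduce
  I14: { [B → E g . g] }  — shift
  I15: { [B → E g g .] }  — reduce
  I16: { [B → , E . B], [B → . , E B], [B → . E g g], [B → . b E], [B → . c b], [B → E . g g], [E → . , B], [E → . b b E], [E → . c c] }  — shift
  I17: { [B → , E B .] }  — reduce

No state contains both a complete item and a shift item.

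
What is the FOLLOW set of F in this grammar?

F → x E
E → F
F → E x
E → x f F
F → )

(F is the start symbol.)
{ $, 'x' }

F is the start symbol, so $ ∈ FOLLOW(F).
In E → F: F is at the end, add FOLLOW(E)
In E → x f F: F is at the end, add FOLLOW(E)

The FOLLOW sets referred to above (computed the same way, to a fixed point):
  FOLLOW(E) = { $, 'x' }

Taking the union: FOLLOW(F) = { $, 'x' }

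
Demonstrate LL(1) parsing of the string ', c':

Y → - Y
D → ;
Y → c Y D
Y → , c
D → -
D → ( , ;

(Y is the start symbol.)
Stack is shown with the top on the left.

Stack  Input  Action
--------------------
Y $    , c $  output Y → , c
, c $  , c $  match ','
c $    c $    match 'c'
$      $      accept

The string is accepted.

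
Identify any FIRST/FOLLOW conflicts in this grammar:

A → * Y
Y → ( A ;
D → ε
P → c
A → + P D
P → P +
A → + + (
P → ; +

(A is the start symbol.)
No FIRST/FOLLOW conflicts.

Nullable non-terminals: D.
D has a nullable alternative but only one production, so nothing to check.

A, P, Y have no nullable alternative, so no FIRST/FOLLOW check is needed there.

No FIRST/FOLLOW conflicts found.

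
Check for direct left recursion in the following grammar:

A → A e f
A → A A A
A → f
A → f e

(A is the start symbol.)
Yes, A is left-recursive

A → A e f: LEFT RECURSIVE (starts with A)
A → A A A: LEFT RECURSIVE (starts with A)
A → f: starts with f
A → f e: starts with f

The grammar has direct left recursion on: A.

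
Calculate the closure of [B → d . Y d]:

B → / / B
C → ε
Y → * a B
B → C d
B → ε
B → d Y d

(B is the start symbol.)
Start with: [B → d . Y d]
  [B → d . Y d] has the dot before Y: add [Y → . * a B]
No further items can be added.

CLOSURE = { [B → d . Y d], [Y → . * a B] }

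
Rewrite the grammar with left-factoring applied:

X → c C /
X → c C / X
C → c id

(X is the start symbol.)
X → c C / X'
X' → ε
X' → X
C → c id

Left-factoring transforms A → αβ₁ | αβ₂ into A → αA' and A' → β₁ | β₂
(α is the longest common prefix among the alternatives). Repeat until
no nonterminal has two alternatives with a common prefix.

Round 1: X has alternatives sharing prefix 'c C /'. Introduce X': X → c C / X'
  Add: X' → ε
  Add: X' → X

No remaining common prefixes — done.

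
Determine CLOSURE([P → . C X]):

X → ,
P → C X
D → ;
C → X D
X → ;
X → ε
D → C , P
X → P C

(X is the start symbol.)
{ [C → . X D], [P → . C X], [X → . ,], [X → . ;], [X → . P C], [X → .] }

To compute CLOSURE, for each item [A → α.Bβ] where B is a non-terminal, add [B → .γ] for all productions B → γ; repeat for the newly added items until nothing changes.

Start with: [P → . C X]
  [P → . C X] has the dot before C: add [C → . X D]
  [C → . X D] has the dot before X: add [X → . ,], [X → . ;], [X → .], [X → . P C]
  [X → . P C] has the dot before P: all P-items already present
No further items can be added.

CLOSURE = { [C → . X D], [P → . C X], [X → . ,], [X → . ;], [X → . P C], [X → .] }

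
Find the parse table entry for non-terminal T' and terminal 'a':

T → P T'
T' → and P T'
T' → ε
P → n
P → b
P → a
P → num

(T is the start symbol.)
Empty (error entry)

To find M[T', 'a'], we find productions for T' where 'a' is in the predict set (PREDICT(N → α) = (FIRST(α) \ {ε}) ∪ (FOLLOW(N) if α ⇒* ε)).

Relevant sets:
  FOLLOW(T') = { $ }

T' → and P T': PREDICT = { 'and' }
T' → ε: PREDICT = { $ }

M[T', 'a'] is empty (no production applies)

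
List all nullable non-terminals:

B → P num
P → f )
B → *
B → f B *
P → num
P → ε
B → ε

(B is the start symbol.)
{ 'B', 'P' }

A non-terminal is nullable if it can derive ε (the empty string): either it has an ε-production, or it has a production whose right-hand side consists entirely of nullable non-terminals.

ε-productions: P → ε, B → ε
So P, B are immediately nullable.
Every non-terminal is now nullable.
Nullable = { 'B', 'P' }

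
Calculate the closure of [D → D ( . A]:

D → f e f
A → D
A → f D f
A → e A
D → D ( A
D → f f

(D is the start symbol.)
Start with: [D → D ( . A]
  [D → D ( . A] has the dot before A: add [A → . D], [A → . f D f], [A → . e A]
  [A → . D] has the dot before D: add [D → . f e f], [D → . D ( A], [D → . f f]
No further items can be added.

CLOSURE = { [A → . D], [A → . e A], [A → . f D f], [D → . D ( A], [D → . f e f], [D → . f f], [D → D ( . A] }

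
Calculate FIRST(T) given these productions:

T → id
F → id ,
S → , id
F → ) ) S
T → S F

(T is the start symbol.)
{ ',', 'id' }

FIRST sets of the other non-terminals involved (by the same procedure, iterated to a fixed point):
  FIRST(S) = { ',' }

From T → id:
  - id is a terminal: add 'id' and stop
From T → S F:
  - S is a non-terminal: add FIRST(S) \ {ε} = { ',' }
    S is not nullable, so stop

Collecting: FIRST(T) = { ',', 'id' }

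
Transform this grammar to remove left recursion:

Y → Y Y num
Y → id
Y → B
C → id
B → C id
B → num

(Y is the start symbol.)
Y is directly left-recursive. The standard transformation for
  A → A α₁ | ... | A α_m | β₁ | ... | β_n
is
  A  → β₁ A' | ... | β_n A'
  A' → α₁ A' | ... | α_m A' | ε

Y → id becomes Y → id Y'
Y → B becomes Y → B Y'
Y → Y Y num becomes Y' → Y num Y'
Add Y' → ε

Productions for other non-terminals are unchanged:
  C → id
  B → C id
  B → num

Resulting grammar:
Y → id Y'
Y → B Y'
Y' → Y num Y'
Y' → ε
C → id
B → C id
B → num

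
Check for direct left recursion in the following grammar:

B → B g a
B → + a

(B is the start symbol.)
Yes, B is left-recursive

Direct left recursion occurs when N → N α for some non-terminal N (the right-hand side begins with the left-hand side itself).

B → B g a: LEFT RECURSIVE (starts with B)
B → + a: starts with '+'

The grammar has direct left recursion on: B.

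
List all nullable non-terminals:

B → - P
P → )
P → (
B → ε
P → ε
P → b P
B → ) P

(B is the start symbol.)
{ 'B', 'P' }

A non-terminal is nullable if it can derive ε (the empty string): either it has an ε-production, or it has a production whose right-hand side consists entirely of nullable non-terminals.

ε-productions: B → ε, P → ε
So B, P are immediately nullable.
Every non-terminal is now nullable.
Nullable = { 'B', 'P' }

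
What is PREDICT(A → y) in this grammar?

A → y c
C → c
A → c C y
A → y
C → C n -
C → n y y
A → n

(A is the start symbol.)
PREDICT(A → y) = (FIRST(RHS) \ {ε}) ∪ (FOLLOW(A) if ε ∈ FIRST(RHS), i.e. RHS ⇒* ε)
FIRST(y) = { 'y' }
ε ∉ FIRST(y), so FOLLOW(A) is not added.
PREDICT(A → y) = { 'y' }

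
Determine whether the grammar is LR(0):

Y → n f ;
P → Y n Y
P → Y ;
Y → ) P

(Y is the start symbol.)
Yes, the grammar is LR(0)

Augment with Y' → Y and build the canonical LR(0) collection (I0 = CLOSURE({[Y' → . Y]}), then GOTO on every symbol after a dot until no new states appear). It has 11 states:
  I0: { [Y → . ) P], [Y → . n f ;], [Y' → . Y] }  — shift
  I1: { [P → . Y ;], [P → . Y n Y], [Y → ) . P], [Y → . ) P], [Y → . n f ;] }  — shift
  I2: { [Y' → Y .] }  — accept
  I3: { [Y → n . f ;] }  — shift
  I4: { [Y → n f . ;] }  — shift
  I5: { [Y → n f ; .] }  — reduce
  I6: { [Y → ) P .] }  — reduce
  I7: { [P → Y . ;], [P → Y . n Y] }  — shift
  I8: { [P → Y ; .] }  — reduce
  I9: { [P → Y n . Y], [Y → . ) P], [Y → . n f ;] }  — shift
  I10: { [P → Y n Y .] }  — reduce

Every state is either a pure shift/goto state or contains exactly one complete item and nothing to shift — no conflicts. The grammar is LR(0).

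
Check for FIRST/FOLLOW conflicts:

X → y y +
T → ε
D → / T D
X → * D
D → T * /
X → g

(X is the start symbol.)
A FIRST/FOLLOW conflict occurs when a non-terminal N has a nullable alternative N → β (β ⇒* ε) and another alternative N → α with FIRST(α) ∩ FOLLOW(N) ≠ ∅: on such a lookahead the parser cannot decide between expanding α and letting N vanish via β.

Nullable non-terminals: T.
T has a nullable alternative but only one production, so nothing to check.

D, X have no nullable alternative, so no FIRST/FOLLOW check is needed there.

No FIRST/FOLLOW conflicts found.

Answer: No FIRST/FOLLOW conflicts.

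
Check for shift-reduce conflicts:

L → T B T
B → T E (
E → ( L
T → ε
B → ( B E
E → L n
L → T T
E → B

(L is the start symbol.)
Augment with L' → L and build the canonical LR(0) collection (I0 = CLOSURE({[L' → . L]}), then GOTO on every symbol after a dot until no new states appear). It has 20 states:
  I0: { [L → . T B T], [L → . T T], [L' → . L], [T → .] }  — reduce
  I1: { [L' → L .] }  — accept
  I2: { [B → . ( B E], [B → . T E (], [L → T . B T], [L → T . T], [T → .] }  — shift, reduce
  I3: { [B → ( . B E], [B → . ( B E], [B → . T E (], [T → .] }  — shift, reduce
  I4: { [L → T B . T], [T → .] }  — reduce
  I5: { [B → . ( B E], [B → . T E (], [B → T . E (], [E → . ( L], [E → . B], [E → . L n], [L → . T B T], [L → . T T], [L → T T .], [T → .] }  — shift, 2 reduces
  I6: { [B → ( . B E], [B → . ( B E], [B → . T E (], [E → ( . L], [L → . T B T], [L → . T T], [T → .] }  — shift, reduce
  I7: { [E → B .] }  — reduce
  I8: { [B → T E . (] }  — shift
  I9: { [E → L . n] }  — shift
  I10: { [B → . ( B E], [B → . T E (], [B → T . E (], [E → . ( L], [E → . B], [E → . L n], [L → . T B T], [L → . T T], [L → T . B T], [L → T . T], [T → .] }  — shift, reduce
  I11: { [E → B .], [L → T B . T], [T → .] }  — 2 reduces
  I12: { [B → . ( B E], [B → . T E (], [B → T . E (], [E → . ( L], [E → . B], [E → . L n], [L → . T B T], [L → . T T], [L → T . B T], [L → T . T], [L → T T .], [T → .] }  — shift, 2 reduces
  I13: { [L → T B T .] }  — reduce
  I14: { [E → L n .] }  — reduce
  I15: { [B → T E ( .] }  — reduce
  I16: { [B → ( B . E], [B → . ( B E], [B → . T E (], [E → . ( L], [E → . B], [E → . L n], [L → . T B T], [L → . T T], [T → .] }  — shift, reduce
  I17: { [E → ( L .] }  — reduce
  I18: { [B → ( B E .] }  — reduce
  I19: { [B → . ( B E], [B → . T E (], [B → T . E (], [E → . ( L], [E → . B], [E → . L n], [L → . T B T], [L → . T T], [T → .] }  — shift, reduce

I2 contains reduce item [T → .] and shift item [B → . ( B E] — shift-reduce conflict.
I3 contains reduce item [T → .] and shift item [B → . ( B E] — shift-reduce conflict.
I5 contains reduce items [L → T T .], [T → .] and shift items [B → . ( B E], [E → . ( L] — shift-reduce conflict.
I6 contains reduce item [T → .] and shift item [B → . ( B E] — shift-reduce conflict.
I10 contains reduce item [T → .] and shift items [B → . ( B E], [E → . ( L] — shift-reduce conflict.
I12 contains reduce items [L → T T .], [T → .] and shift items [B → . ( B E], [E → . ( L] — shift-reduce conflict.
I16 contains reduce item [T → .] and shift items [B → . ( B E], [E → . ( L] — shift-reduce conflict.
I19 contains reduce item [T → .] and shift items [B → . ( B E], [E → . ( L] — shift-reduce conflict.

Answer: Yes — I2: [T → .] vs [B → . ( B E]; I3: [T → .] vs [B → . ( B E]; I5: [L → T T .] vs [B → . ( B E]; I6: [T → .] vs [B → . ( B E]; I10: [T → .] vs [B → . ( B E]; I12: [L → T T .] vs [B → . ( B E]; I16: [T → .] vs [B → . ( B E]; I19: [T → .] vs [B → . ( B E]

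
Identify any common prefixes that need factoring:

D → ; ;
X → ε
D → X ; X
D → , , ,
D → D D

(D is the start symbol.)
No, left-factoring is not needed

Left-factoring is needed when two productions for the same non-terminal
share a common prefix on the right-hand side.

Productions for D:
  D → ; ;
  D → X ; X
  D → , , ,
  D → D D

No common prefixes found.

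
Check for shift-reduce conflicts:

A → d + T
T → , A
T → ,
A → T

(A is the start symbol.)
Yes — I1: [T → , .] vs [A → . d + T]

A shift-reduce conflict occurs when an LR(0) state has both:
  - a complete (reduce) item [A → α .] (dot at the end), and
  - a shift item [B → β . c γ] (dot before a terminal).

Augment with A' → A and build the canonical LR(0) collection (I0 = CLOSURE({[A' → . A]}), then GOTO on every symbol after a dot until no new states appear). It has 8 states:
  I0: { [A → . T], [A → . d + T], [A' → . A], [T → . , A], [T → . ,] }  — shift
  I1: { [A → . T], [A → . d + T], [T → , . A], [T → , .], [T → . , A], [T → . ,] }  — shift, reduce
  I2: { [A' → A .] }  — accept
  I3: { [A → T .] }  — reduce
  I4: { [A → d . + T] }  — shift
  I5: { [A → d + . T], [T → . , A], [T → . ,] }  — shift
  I6: { [A → d + T .] }  — reduce
  I7: { [T → , A .] }  — reduce

I1 contains reduce item [T → , .] and shift items [A → . d + T], [T → . ,], [T → . , A] — shift-reduce conflict.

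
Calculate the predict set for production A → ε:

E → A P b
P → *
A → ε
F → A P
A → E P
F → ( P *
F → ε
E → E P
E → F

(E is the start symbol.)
PREDICT(A → ε) = (FIRST(RHS) \ {ε}) ∪ (FOLLOW(A) if ε ∈ FIRST(RHS), i.e. RHS ⇒* ε)
The right-hand side is ε (FIRST(ε) = { ε }), so the predict set is FOLLOW(A) = { '*' }
PREDICT(A → ε) = { '*' }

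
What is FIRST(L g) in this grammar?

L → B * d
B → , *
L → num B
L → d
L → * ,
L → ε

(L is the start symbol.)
{ '*', ',', 'd', 'g', 'num' }

FIRST sets of the non-terminals involved (from the grammar, by fixed-point iteration):
  FIRST(L) = { '*', ',', 'd', 'num', ε }

To compute FIRST(L g), process the symbols left to right:
Symbol L is a non-terminal. Add FIRST(L) \ {ε} = { '*', ',', 'd', 'num' }
L is nullable (ε ∈ FIRST(L)), continue to the next symbol.
Symbol g is a terminal. Add 'g' and stop.
FIRST(L g) = { '*', ',', 'd', 'g', 'num' }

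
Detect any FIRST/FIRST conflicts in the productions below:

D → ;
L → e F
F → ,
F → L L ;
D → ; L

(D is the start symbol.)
FIRST sets of the non-terminals at (or reachable through a nullable prefix from) the front of some alternative:
  FIRST(L) = { 'e' }

Productions for D:
  D → ;: FIRST = { ';' }
  D → ; L: FIRST = { ';' }
Productions for F:
  F → ,: FIRST = { ',' }
  F → L L ;: FIRST = { 'e' }
L has only one production, so no FIRST/FIRST conflict is possible there.

Conflict for D: D → ; and D → ; L
  Overlap: { ';' }

Answer: Yes. D → ';' / D → ';' L on { ';' }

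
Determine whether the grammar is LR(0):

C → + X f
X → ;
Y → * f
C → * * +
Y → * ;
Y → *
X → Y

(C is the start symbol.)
Augment with C' → C and build the canonical LR(0) collection (I0 = CLOSURE({[C' → . C]}), then GOTO on every symbol after a dot until no new states appear). It has 13 states:
  I0: { [C → . * * +], [C → . + X f], [C' → . C] }  — shift
  I1: { [C → * . * +] }  — shift
  I2: { [C → + . X f], [X → . ;], [X → . Y], [Y → . * ;], [Y → . * f], [Y → . *] }  — shift
  I3: { [C' → C .] }  — accept
  I4: { [Y → * . ;], [Y → * . f], [Y → * .] }  — shift, reduce
  I5: { [X → ; .] }  — reduce
  I6: { [C → + X . f] }  — shift
  I7: { [X → Y .] }  — reduce
  I8: { [C → + X f .] }  — reduce
  I9: { [Y → * ; .] }  — reduce
  I10: { [Y → * f .] }  — reduce
  I11: { [C → * * . +] }  — shift
  I12: { [C → * * + .] }  — reduce

Conflict in state I4:
  Shift-reduce conflict between [Y → * .] and [Y → * . ;]
So the grammar is NOT LR(0).

Answer: No. Shift-reduce conflict between [Y → * .] and [Y → * . ;]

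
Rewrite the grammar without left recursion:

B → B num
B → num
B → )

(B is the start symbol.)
B → num B'
B → ) B'
B' → num B'
B' → ε

B is directly left-recursive. The standard transformation for
  A → A α₁ | ... | A α_m | β₁ | ... | β_n
is
  A  → β₁ A' | ... | β_n A'
  A' → α₁ A' | ... | α_m A' | ε

B → num becomes B → num B'
B → ) becomes B → ) B'
B → B num becomes B' → num B'
Add B' → ε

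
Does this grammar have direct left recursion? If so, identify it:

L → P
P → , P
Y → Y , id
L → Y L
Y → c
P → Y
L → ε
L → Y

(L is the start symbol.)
Yes, Y is left-recursive

Direct left recursion occurs when N → N α for some non-terminal N (the right-hand side begins with the left-hand side itself).

L → P: starts with P
P → , P: starts with ','
Y → Y , id: LEFT RECURSIVE (starts with Y)
L → Y L: starts with Y
Y → c: starts with c
P → Y: starts with Y
L → ε: starts with ε
L → Y: starts with Y

The grammar has direct left recursion on: Y.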